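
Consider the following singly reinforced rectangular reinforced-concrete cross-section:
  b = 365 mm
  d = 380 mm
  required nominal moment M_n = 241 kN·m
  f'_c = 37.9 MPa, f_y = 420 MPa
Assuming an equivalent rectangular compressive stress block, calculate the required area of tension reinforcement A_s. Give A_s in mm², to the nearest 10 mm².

With M_n = 0.85 f'_c a b (d − a/2), solve the quadratic for a:
a = d − √(d² − 2M_n/(0.85 f'_c b)) = 380 − √(380² − 2 × 241×10⁶/(0.85 × 37.9 × 365)) = 58.43 mm.
A_s = 0.85 f'_c a b / f_y = 0.85 × 37.9 × 58.43 × 365 / 420 = 1635.8 mm².

A_s ≈ 1640 mm²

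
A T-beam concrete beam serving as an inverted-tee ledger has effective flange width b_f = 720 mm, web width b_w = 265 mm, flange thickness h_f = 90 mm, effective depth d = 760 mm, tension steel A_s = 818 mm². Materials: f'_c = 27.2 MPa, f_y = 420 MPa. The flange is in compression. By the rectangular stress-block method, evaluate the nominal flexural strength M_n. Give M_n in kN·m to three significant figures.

Tension: T = A_s f_y = 818 × 420 = 343560 N.
Try a within the flange: a = T/(0.85 f'_c b_f) = 343560/(0.85 × 27.2 × 720) = 20.64 mm.
Since a = 20.64 ≤ h_f = 90 mm, the stress block lies entirely in the flange; analyse as a rectangular beam of width b_f.
M_n = T(d − a/2) = 343560 × (760 − 10.32) = 257.56 × 10⁶ N·mm.
M_n = 257.56 kN·m.

M_n ≈ 258 kN·m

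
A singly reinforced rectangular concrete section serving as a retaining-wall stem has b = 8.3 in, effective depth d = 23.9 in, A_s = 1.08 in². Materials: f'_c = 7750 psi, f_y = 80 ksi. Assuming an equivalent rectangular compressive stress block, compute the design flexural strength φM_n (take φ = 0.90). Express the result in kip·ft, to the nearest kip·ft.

φM_n ≈ 150 kip·ft

T = A_s f_y = 1.08 × 80 = 86.4 kips.
a = T/(0.85 f'_c b) = 86.4/(0.85 × 7.75 × 8.3) = 1.580 in.
M_n = T(d − a/2) = 86.4 × (23.9 − 0.79) = 1996.7 kip·in = 1996.7/12 = 166.39 kip·ft.
φM_n = 0.90 × 166.39 = 149.75 kip·ft.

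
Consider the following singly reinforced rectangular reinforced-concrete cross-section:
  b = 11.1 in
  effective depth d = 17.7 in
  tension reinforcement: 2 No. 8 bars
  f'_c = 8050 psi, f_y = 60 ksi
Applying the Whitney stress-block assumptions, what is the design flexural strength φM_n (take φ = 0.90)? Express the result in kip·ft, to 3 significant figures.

φM_n ≈ 121 kip·ft

A_s = 2 × 0.79 = 1.58 in².
T = A_s f_y = 1.58 × 60 = 94.8 kips.
a = T/(0.85 f'_c b) = 94.8/(0.85 × 8.05 × 11.1) = 1.248 in.
M_n = T(d − a/2) = 94.8 × (17.7 − 0.624) = 1618.8 kip·in = 1618.8/12 = 134.90 kip·ft.
φM_n = 0.90 × 134.90 = 121.41 kip·ft.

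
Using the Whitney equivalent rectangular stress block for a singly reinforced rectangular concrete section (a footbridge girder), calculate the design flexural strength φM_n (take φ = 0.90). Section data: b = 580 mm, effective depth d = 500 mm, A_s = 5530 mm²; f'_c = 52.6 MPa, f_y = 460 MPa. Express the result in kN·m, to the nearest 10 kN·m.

φM_n ≈ 1030 kN·m

T = A_s f_y = 5530 × 460 = 2543800 N = 2543.8 kN.
From C = T: a = T/(0.85 f'_c b) = 2543800/(0.85 × 52.6 × 580) = 98.10 mm.
M_n = T(d − a/2) = 2543.8 kN × (500 − 49.05) mm = 1147.13 kN·m.
φM_n = 0.90 × 1147.13 = 1032.42 kN·m.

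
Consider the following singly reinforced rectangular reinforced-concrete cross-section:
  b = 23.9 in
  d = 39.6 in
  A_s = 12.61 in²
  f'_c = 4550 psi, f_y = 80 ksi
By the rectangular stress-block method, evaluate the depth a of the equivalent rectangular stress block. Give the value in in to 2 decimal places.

T = A_s f_y = 12.61 × 80 = 1008.8 kips.
a = T/(0.85 f'_c b) = 1008.8/(0.85 × 4.55 × 23.9) = 10.91 in.

a ≈ 10.91 in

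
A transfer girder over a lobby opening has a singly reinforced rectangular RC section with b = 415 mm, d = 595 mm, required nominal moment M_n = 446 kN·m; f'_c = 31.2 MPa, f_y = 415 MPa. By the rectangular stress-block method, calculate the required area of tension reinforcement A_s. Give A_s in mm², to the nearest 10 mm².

With M_n = 0.85 f'_c a b (d − a/2), solve the quadratic for a:
a = d − √(d² − 2M_n/(0.85 f'_c b)) = 595 − √(595² − 2 × 446×10⁶/(0.85 × 31.2 × 415)) = 72.53 mm.
A_s = 0.85 f'_c a b / f_y = 0.85 × 31.2 × 72.53 × 415 / 415 = 1923.5 mm².

A_s ≈ 1920 mm²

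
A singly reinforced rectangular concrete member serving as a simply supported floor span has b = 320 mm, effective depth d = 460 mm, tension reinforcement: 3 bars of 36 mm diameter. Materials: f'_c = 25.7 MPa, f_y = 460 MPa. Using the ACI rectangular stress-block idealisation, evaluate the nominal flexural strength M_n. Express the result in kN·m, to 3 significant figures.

A_s = 3 × 1018 = 3054 mm².
T = A_s f_y = 3054 × 460 = 1404840 N = 1404.84 kN.
From C = T: a = T/(0.85 f'_c b) = 1404840/(0.85 × 25.7 × 320) = 200.97 mm.
M_n = T(d − a/2) = 1404.84 kN × (460 − 100.485) mm = 505.06 kN·m.

M_n ≈ 505 kN·m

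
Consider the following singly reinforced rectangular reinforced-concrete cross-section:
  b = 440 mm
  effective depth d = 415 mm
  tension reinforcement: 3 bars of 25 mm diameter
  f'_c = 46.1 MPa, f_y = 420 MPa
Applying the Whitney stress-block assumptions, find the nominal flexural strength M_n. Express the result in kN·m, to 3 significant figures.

A_s = 3 × 491 = 1473 mm².
T = A_s f_y = 1473 × 420 = 618660 N = 618.66 kN.
From C = T: a = T/(0.85 f'_c b) = 618660/(0.85 × 46.1 × 440) = 35.88 mm.
M_n = T(d − a/2) = 618.66 kN × (415 − 17.94) mm = 245.65 kN·m.

M_n ≈ 246 kN·m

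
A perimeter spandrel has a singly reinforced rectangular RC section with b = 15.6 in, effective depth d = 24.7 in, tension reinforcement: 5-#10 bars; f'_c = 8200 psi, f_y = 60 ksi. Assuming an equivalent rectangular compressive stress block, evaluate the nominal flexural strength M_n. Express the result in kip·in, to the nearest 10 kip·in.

A_s = 5 × 1.27 = 6.35 in².
T = A_s f_y = 6.35 × 60 = 381 kips.
a = T/(0.85 f'_c b) = 381/(0.85 × 8.2 × 15.6) = 3.504 in.
M_n = T(d − a/2) = 381 × (24.7 − 1.752) = 8743.2 kip·in.

M_n ≈ 8740 kip·in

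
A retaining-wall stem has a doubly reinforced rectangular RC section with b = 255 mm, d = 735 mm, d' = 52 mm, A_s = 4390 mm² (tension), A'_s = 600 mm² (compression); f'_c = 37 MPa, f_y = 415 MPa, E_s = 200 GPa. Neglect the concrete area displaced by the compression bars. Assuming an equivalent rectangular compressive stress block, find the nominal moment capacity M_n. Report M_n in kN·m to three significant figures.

Assume both tension and compression steel yield.
Net tension couple steel: A_s − A'_s = 3790 mm².
a = (A_s − A'_s) f_y / (0.85 f'_c b) = 1572850/(0.85 × 37 × 255) = 196.12 mm.
c = a/β₁ = 196.12/0.786 = 249.52 mm; ε'_s = 0.003(c − d')/c = 0.0024 ≥ f_y/E_s = 0.0021, so compression steel does yield.
M_n = (A_s − A'_s) f_y (d − a/2) + A'_s f_y (d − d') = [1572850 × (735 − 98.06) + 249000 × (735 − 52)] × 10⁻⁶ = 1001.81 + 170.07 = 1171.88 kN·m.

M_n ≈ 1170 kN·m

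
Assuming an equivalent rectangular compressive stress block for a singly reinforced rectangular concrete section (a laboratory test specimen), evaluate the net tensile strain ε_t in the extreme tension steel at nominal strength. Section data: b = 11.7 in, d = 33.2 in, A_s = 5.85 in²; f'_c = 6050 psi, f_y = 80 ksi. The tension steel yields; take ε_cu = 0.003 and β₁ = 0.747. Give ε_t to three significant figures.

a = A_s f_y/(0.85 f'_c b) = 7.778 in.
β₁ = 0.747, so c = a/β₁ = 7.778/0.747 = 10.412 in.
From the linear strain diagram with ε_cu = 0.003: ε_t = 0.003 (d − c)/c = 0.003 × (33.2 − 10.412)/10.412 = 0.00657.
Since ε_t ≥ 0.005, the section is tension-controlled.

ε_t ≈ 0.00657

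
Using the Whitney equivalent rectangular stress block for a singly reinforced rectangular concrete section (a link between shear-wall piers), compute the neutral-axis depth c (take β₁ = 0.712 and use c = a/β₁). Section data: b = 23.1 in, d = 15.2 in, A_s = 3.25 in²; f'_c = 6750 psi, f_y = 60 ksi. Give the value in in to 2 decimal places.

T = A_s f_y = 3.25 × 60 = 195 kips.
a = T/(0.85 f'_c b) = 195/(0.85 × 6.75 × 23.1) = 1.4713 in.
With β₁ = 0.712, c = a/β₁ = 1.4713/0.712 = 2.07 in.

c ≈ 2.07 in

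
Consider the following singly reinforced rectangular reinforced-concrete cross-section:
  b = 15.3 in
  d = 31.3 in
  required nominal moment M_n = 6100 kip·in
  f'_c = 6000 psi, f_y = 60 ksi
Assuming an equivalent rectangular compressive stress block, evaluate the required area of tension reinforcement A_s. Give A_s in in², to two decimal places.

From M_n = 0.85 f'_c a b (d − a/2):
a = d − √(d² − 2M_n/(0.85 f'_c b)) = 31.3 − √(31.3² − 2 × 6100/(0.85 × 6 × 15.3)) = 2.606 in.
A_s = 0.85 f'_c a b / f_y = 0.85 × 6 × 2.606 × 15.3 / 60 = 3.389 in².

A_s ≈ 3.39 in²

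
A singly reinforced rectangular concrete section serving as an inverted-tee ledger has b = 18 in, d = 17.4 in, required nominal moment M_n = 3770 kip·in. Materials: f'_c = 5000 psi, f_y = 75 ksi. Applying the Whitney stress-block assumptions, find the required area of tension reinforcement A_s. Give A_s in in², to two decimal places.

From M_n = 0.85 f'_c a b (d − a/2):
a = d − √(d² − 2M_n/(0.85 f'_c b)) = 17.4 − √(17.4² − 2 × 3770/(0.85 × 5 × 18)) = 3.110 in.
A_s = 0.85 f'_c a b / f_y = 0.85 × 5 × 3.110 × 18 / 75 = 3.172 in².

A_s ≈ 3.17 in²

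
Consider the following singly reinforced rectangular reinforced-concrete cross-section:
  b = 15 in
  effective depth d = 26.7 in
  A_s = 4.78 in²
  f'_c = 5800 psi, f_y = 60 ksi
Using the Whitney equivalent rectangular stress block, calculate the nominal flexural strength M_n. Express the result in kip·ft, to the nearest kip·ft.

T = A_s f_y = 4.78 × 60 = 286.8 kips.
a = T/(0.85 f'_c b) = 286.8/(0.85 × 5.8 × 15) = 3.878 in.
M_n = T(d − a/2) = 286.8 × (26.7 − 1.939) = 7101.5 kip·in = 7101.5/12 = 591.79 kip·ft.

M_n ≈ 592 kip·ft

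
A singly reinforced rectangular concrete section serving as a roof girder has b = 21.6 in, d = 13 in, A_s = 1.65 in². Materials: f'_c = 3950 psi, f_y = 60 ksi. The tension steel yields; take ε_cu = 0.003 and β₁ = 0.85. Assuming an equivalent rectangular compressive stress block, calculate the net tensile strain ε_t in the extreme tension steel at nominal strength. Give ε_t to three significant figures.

a = A_s f_y/(0.85 f'_c b) = 1.365 in.
β₁ = 0.85, so c = a/β₁ = 1.365/0.85 = 1.606 in.
From the linear strain diagram with ε_cu = 0.003: ε_t = 0.003 (d − c)/c = 0.003 × (13 − 1.606)/1.606 = 0.0213.
Since ε_t ≥ 0.005, the section is tension-controlled.

ε_t ≈ 0.0213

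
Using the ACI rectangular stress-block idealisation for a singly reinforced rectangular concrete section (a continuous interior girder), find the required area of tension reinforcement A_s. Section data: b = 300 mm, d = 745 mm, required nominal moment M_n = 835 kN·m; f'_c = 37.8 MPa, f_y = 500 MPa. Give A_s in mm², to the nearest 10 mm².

With M_n = 0.85 f'_c a b (d − a/2), solve the quadratic for a:
a = d − √(d² − 2M_n/(0.85 f'_c b)) = 745 − √(745² − 2 × 835×10⁶/(0.85 × 37.8 × 300)) = 127.12 mm.
A_s = 0.85 f'_c a b / f_y = 0.85 × 37.8 × 127.12 × 300 / 500 = 2450.6 mm².

A_s ≈ 2450 mm²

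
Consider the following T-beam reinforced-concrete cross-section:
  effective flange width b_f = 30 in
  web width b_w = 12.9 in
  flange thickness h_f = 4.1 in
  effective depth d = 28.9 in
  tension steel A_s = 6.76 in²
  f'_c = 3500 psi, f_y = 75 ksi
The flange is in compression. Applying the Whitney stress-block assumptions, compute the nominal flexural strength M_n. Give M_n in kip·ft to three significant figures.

M_n ≈ 1090 kip·ft

Tension: T = A_s f_y = 6.76 × 75 = 507 kips.
Try a within the flange: a = T/(0.85 f'_c b_f) = 507/(0.85 × 3.5 × 30) = 5.681 in.
a = 5.681 > h_f = 4.1 in: the block extends into the web. Split into flange-overhang and web parts.
C_f = 0.85 f'_c (b_f − b_w) h_f = 0.85 × 3.5 × (30 − 12.9) × 4.1 = 208.6 kips.
Remaining web compression depth: a_w = (T − C_f)/(0.85 f'_c b_w) = (507 − 208.6)/(0.85 × 3.5 × 12.9) = 7.775 in.
M_n = C_f(d − h_f/2) + (T − C_f)(d − a_w/2) = 208.6 × (28.9 − 2.05) + 298.4 × (28.9 − 3.8875) = 5600.9 + 7463.7 = 13064.6 kip·in.
M_n = 13064.6/12 = 1088.72 kip·ft.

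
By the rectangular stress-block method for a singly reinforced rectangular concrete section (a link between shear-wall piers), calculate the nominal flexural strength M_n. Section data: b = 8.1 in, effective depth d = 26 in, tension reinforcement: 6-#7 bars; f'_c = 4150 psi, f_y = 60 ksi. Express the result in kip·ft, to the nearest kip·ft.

M_n ≈ 400 kip·ft

A_s = 6 × 0.6 = 3.6 in².
T = A_s f_y = 3.6 × 60 = 216 kips.
a = T/(0.85 f'_c b) = 216/(0.85 × 4.15 × 8.1) = 7.560 in.
M_n = T(d − a/2) = 216 × (26 − 3.78) = 4799.5 kip·in = 4799.5/12 = 399.96 kip·ft.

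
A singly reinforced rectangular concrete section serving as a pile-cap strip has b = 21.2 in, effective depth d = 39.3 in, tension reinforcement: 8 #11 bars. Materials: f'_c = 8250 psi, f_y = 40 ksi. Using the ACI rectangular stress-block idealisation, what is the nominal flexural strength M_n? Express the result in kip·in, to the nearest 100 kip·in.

M_n ≈ 18800 kip·in

A_s = 8 × 1.56 = 12.48 in².
T = A_s f_y = 12.48 × 40 = 499.2 kips.
a = T/(0.85 f'_c b) = 499.2/(0.85 × 8.25 × 21.2) = 3.358 in.
M_n = T(d − a/2) = 499.2 × (39.3 − 1.679) = 18780.4 kip·in.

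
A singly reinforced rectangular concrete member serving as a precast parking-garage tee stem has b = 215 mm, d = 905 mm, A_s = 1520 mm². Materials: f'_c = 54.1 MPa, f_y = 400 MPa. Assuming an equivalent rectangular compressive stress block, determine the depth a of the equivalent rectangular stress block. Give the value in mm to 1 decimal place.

a ≈ 61.5 mm

T = A_s f_y = 1520 × 400 = 608000 N = 608 kN.
Setting C = 0.85 f'_c a b equal to T: a = 608000/(0.85 × 54.1 × 215) = 61.5 mm.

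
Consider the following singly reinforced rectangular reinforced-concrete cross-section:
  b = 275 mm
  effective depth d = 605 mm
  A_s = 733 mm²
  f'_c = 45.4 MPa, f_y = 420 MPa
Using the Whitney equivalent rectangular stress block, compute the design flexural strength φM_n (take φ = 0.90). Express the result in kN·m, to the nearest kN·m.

φM_n ≈ 164 kN·m

T = A_s f_y = 733 × 420 = 307860 N = 307.86 kN.
From C = T: a = T/(0.85 f'_c b) = 307860/(0.85 × 45.4 × 275) = 29.01 mm.
M_n = T(d − a/2) = 307.86 kN × (605 − 14.505) mm = 181.79 kN·m.
φM_n = 0.90 × 181.79 = 163.61 kN·m.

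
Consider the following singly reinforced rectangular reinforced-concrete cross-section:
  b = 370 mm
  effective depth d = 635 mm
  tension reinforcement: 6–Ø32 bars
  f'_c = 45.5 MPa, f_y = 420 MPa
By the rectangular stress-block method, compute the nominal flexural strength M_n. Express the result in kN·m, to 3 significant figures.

A_s = 6 × 804 = 4824 mm².
T = A_s f_y = 4824 × 420 = 2026080 N = 2026.08 kN.
From C = T: a = T/(0.85 f'_c b) = 2026080/(0.85 × 45.5 × 370) = 141.59 mm.
M_n = T(d − a/2) = 2026.08 kN × (635 − 70.795) mm = 1143.12 kN·m.

M_n ≈ 1140 kN·m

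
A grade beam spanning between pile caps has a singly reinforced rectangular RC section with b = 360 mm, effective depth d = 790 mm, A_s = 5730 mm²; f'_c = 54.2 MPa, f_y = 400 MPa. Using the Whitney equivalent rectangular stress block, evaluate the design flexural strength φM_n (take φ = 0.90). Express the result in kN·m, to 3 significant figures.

φM_n ≈ 1490 kN·m

T = A_s f_y = 5730 × 400 = 2292000 N = 2292 kN.
From C = T: a = T/(0.85 f'_c b) = 2292000/(0.85 × 54.2 × 360) = 138.20 mm.
M_n = T(d − a/2) = 2292 kN × (790 − 69.1) mm = 1652.30 kN·m.
φM_n = 0.90 × 1652.30 = 1487.07 kN·m.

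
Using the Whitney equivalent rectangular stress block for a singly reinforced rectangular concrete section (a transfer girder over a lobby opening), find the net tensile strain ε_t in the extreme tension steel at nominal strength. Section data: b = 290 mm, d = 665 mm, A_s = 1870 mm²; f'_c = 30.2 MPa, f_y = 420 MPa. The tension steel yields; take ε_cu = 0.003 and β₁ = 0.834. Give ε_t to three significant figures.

a = A_s f_y/(0.85 f'_c b) = 105.50 mm.
β₁ = 0.834, so c = a/β₁ = 105.50/0.834 = 126.50 mm.
From the linear strain diagram with ε_cu = 0.003: ε_t = 0.003 (d − c)/c = 0.003 × (665 − 126.50)/126.50 = 0.0128.
Since ε_t ≥ 0.005, the section is tension-controlled.

ε_t ≈ 0.0128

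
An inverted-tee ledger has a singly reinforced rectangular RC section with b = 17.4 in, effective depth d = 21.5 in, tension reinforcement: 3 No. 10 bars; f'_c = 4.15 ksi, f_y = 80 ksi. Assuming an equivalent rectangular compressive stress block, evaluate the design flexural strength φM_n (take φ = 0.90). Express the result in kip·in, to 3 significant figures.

φM_n ≈ 5220 kip·in

A_s = 3 × 1.27 = 3.81 in².
T = A_s f_y = 3.81 × 80 = 304.8 kips.
a = T/(0.85 f'_c b) = 304.8/(0.85 × 4.15 × 17.4) = 4.966 in.
M_n = T(d − a/2) = 304.8 × (21.5 − 2.483) = 5796.4 kip·in.
φM_n = 0.90 × 5796.4 = 5216.8 kip·in.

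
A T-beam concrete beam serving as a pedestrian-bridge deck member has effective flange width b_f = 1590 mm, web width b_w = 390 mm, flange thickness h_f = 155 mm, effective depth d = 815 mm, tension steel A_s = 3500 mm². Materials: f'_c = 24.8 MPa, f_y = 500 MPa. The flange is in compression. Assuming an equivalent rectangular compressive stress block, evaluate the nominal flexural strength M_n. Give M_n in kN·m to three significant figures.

Tension: T = A_s f_y = 3500 × 500 = 1750000 N.
Try a within the flange: a = T/(0.85 f'_c b_f) = 1750000/(0.85 × 24.8 × 1590) = 52.21 mm.
Since a = 52.21 ≤ h_f = 155 mm, the stress block lies entirely in the flange; analyse as a rectangular beam of width b_f.
M_n = T(d − a/2) = 1750000 × (815 − 26.105) = 1380.57 × 10⁶ N·mm.
M_n = 1380.57 kN·m.

M_n ≈ 1380 kN·m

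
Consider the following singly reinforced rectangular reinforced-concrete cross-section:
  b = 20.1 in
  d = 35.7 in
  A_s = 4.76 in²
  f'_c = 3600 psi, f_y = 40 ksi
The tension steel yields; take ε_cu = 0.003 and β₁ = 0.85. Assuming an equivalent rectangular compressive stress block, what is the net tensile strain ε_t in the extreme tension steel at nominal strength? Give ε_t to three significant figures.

ε_t ≈ 0.0264

a = A_s f_y/(0.85 f'_c b) = 3.096 in.
β₁ = 0.85, so c = a/β₁ = 3.096/0.85 = 3.642 in.
From the linear strain diagram with ε_cu = 0.003: ε_t = 0.003 (d − c)/c = 0.003 × (35.7 − 3.642)/3.642 = 0.0264.
Since ε_t ≥ 0.005, the section is tension-controlled.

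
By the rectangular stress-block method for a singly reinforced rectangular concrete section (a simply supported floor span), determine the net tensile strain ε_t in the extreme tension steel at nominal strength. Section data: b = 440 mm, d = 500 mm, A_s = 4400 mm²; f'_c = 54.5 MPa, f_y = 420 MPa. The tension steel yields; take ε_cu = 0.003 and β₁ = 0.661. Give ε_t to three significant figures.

ε_t ≈ 0.00794

a = A_s f_y/(0.85 f'_c b) = 90.66 mm.
β₁ = 0.661, so c = a/β₁ = 90.66/0.661 = 137.16 mm.
From the linear strain diagram with ε_cu = 0.003: ε_t = 0.003 (d − c)/c = 0.003 × (500 − 137.16)/137.16 = 0.00794.
Since ε_t ≥ 0.005, the section is tension-controlled.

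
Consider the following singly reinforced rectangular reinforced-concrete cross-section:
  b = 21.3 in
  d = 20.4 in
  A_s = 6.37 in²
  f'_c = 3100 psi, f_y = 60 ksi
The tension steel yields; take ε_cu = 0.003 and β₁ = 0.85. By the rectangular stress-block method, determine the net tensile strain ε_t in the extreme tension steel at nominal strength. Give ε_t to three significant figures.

a = A_s f_y/(0.85 f'_c b) = 6.810 in.
β₁ = 0.85, so c = a/β₁ = 6.810/0.85 = 8.012 in.
From the linear strain diagram with ε_cu = 0.003: ε_t = 0.003 (d − c)/c = 0.003 × (20.4 − 8.012)/8.012 = 0.00464.
ε_t is between 0.004 and 0.005 — transition zone.

ε_t ≈ 0.00464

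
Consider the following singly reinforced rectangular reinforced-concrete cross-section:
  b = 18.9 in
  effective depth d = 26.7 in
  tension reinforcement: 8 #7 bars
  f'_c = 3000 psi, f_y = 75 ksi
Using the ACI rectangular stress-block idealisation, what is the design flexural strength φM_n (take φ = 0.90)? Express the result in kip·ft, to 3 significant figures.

φM_n ≈ 620 kip·ft

A_s = 8 × 0.6 = 4.8 in².
T = A_s f_y = 4.8 × 75 = 360 kips.
a = T/(0.85 f'_c b) = 360/(0.85 × 3 × 18.9) = 7.470 in.
M_n = T(d − a/2) = 360 × (26.7 − 3.735) = 8267.4 kip·in = 8267.4/12 = 688.95 kip·ft.
φM_n = 0.90 × 688.95 = 620.06 kip·ft.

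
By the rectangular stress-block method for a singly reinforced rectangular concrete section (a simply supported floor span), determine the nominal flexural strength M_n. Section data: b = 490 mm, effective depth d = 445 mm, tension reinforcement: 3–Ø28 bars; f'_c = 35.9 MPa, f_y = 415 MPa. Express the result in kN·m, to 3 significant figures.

M_n ≈ 322 kN·m

A_s = 3 × 616 = 1848 mm².
T = A_s f_y = 1848 × 415 = 766920 N = 766.92 kN.
From C = T: a = T/(0.85 f'_c b) = 766920/(0.85 × 35.9 × 490) = 51.29 mm.
M_n = T(d − a/2) = 766.92 kN × (445 − 25.645) mm = 321.61 kN·m.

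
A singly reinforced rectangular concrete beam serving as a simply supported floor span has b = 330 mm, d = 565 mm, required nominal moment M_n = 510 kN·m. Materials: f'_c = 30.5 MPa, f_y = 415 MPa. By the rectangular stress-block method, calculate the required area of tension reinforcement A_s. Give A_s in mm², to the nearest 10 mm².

With M_n = 0.85 f'_c a b (d − a/2), solve the quadratic for a:
a = d − √(d² − 2M_n/(0.85 f'_c b)) = 565 − √(565² − 2 × 510×10⁶/(0.85 × 30.5 × 330)) = 117.79 mm.
A_s = 0.85 f'_c a b / f_y = 0.85 × 30.5 × 117.79 × 330 / 415 = 2428.2 mm².

A_s ≈ 2430 mm²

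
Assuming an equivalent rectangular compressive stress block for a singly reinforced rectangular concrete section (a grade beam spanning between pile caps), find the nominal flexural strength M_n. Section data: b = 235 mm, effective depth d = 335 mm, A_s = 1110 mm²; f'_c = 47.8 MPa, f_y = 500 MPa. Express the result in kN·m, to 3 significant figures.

M_n ≈ 170 kN·m

T = A_s f_y = 1110 × 500 = 555000 N = 555 kN.
From C = T: a = T/(0.85 f'_c b) = 555000/(0.85 × 47.8 × 235) = 58.13 mm.
M_n = T(d − a/2) = 555 kN × (335 − 29.065) mm = 169.79 kN·m.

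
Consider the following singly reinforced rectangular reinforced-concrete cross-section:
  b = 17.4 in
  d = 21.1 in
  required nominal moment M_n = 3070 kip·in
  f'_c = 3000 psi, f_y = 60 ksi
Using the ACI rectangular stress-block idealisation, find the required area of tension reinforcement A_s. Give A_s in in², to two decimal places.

From M_n = 0.85 f'_c a b (d − a/2):
a = d − √(d² − 2M_n/(0.85 f'_c b)) = 21.1 − √(21.1² − 2 × 3070/(0.85 × 3 × 17.4)) = 3.583 in.
A_s = 0.85 f'_c a b / f_y = 0.85 × 3 × 3.583 × 17.4 / 60 = 2.650 in².

A_s ≈ 2.65 in²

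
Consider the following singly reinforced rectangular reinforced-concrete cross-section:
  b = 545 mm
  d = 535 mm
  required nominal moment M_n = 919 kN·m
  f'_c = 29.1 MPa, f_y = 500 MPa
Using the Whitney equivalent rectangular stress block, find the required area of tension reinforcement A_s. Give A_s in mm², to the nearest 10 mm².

A_s ≈ 3990 mm²

With M_n = 0.85 f'_c a b (d − a/2), solve the quadratic for a:
a = d − √(d² − 2M_n/(0.85 f'_c b)) = 535 − √(535² − 2 × 919×10⁶/(0.85 × 29.1 × 545)) = 147.86 mm.
A_s = 0.85 f'_c a b / f_y = 0.85 × 29.1 × 147.86 × 545 / 500 = 3986.5 mm².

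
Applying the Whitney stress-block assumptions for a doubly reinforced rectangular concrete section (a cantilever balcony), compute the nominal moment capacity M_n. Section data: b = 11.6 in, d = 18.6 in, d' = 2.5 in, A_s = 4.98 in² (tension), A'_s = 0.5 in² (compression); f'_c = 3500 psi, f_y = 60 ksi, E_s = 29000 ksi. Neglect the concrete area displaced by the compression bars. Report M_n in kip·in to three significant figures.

M_n ≈ 4440 kip·in

Assume both steels yield.
a = (A_s − A'_s) f_y/(0.85 f'_c b) = (4.98 − 0.5) × 60/(0.85 × 3.5 × 11.6) = 7.789 in.
c = a/β₁ = 7.789/0.85 = 9.164 in; ε'_s = 0.003(c − d')/c = 0.0022 ≥ ε_y = 0.0021, so the compression steel yields.
M_n = (A_s − A'_s) f_y (d − a/2) + A'_s f_y (d − d') = 268.8 × (18.6 − 3.8945) + 30 × (18.6 − 2.5) = 3952.8 + 483.0 = 4435.8 kip·in.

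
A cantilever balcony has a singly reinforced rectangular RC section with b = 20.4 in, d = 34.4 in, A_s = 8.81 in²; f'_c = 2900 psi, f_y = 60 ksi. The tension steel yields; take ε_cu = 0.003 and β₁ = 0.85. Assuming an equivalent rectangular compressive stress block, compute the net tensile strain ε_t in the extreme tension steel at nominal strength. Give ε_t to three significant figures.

ε_t ≈ 0.00534

a = A_s f_y/(0.85 f'_c b) = 10.512 in.
β₁ = 0.85, so c = a/β₁ = 10.512/0.85 = 12.367 in.
From the linear strain diagram with ε_cu = 0.003: ε_t = 0.003 (d − c)/c = 0.003 × (34.4 − 12.367)/12.367 = 0.00534.
Since ε_t ≥ 0.005, the section is tension-controlled.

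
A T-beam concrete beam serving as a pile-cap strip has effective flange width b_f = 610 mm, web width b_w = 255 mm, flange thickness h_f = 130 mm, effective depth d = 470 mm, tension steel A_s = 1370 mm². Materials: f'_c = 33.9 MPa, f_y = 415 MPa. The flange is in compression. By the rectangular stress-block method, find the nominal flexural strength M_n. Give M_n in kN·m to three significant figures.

M_n ≈ 258 kN·m

Tension: T = A_s f_y = 1370 × 415 = 568550 N.
Try a within the flange: a = T/(0.85 f'_c b_f) = 568550/(0.85 × 33.9 × 610) = 32.35 mm.
Since a = 32.35 ≤ h_f = 130 mm, the stress block lies entirely in the flange; analyse as a rectangular beam of width b_f.
M_n = T(d − a/2) = 568550 × (470 − 16.175) = 258.02 × 10⁶ N·mm.
M_n = 258.02 kN·m.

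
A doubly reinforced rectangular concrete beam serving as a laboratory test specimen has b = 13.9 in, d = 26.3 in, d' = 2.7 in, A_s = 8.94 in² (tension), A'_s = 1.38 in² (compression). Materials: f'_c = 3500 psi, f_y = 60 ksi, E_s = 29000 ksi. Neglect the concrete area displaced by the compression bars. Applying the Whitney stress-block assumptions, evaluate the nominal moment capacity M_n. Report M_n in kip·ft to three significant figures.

Assume both steels yield.
a = (A_s − A'_s) f_y/(0.85 f'_c b) = (8.94 − 1.38) × 60/(0.85 × 3.5 × 13.9) = 10.969 in.
c = a/β₁ = 10.969/0.85 = 12.905 in; ε'_s = 0.003(c − d')/c = 0.0024 ≥ ε_y = 0.0021, so the compression steel yields.
M_n = (A_s − A'_s) f_y (d − a/2) + A'_s f_y (d − d') = 453.6 × (26.3 − 5.4845) + 82.8 × (26.3 − 2.7) = 9441.9 + 1954.1 = 11396.0 kip·in = 11396.0/12 = 949.67 kip·ft.

M_n ≈ 950 kip·ft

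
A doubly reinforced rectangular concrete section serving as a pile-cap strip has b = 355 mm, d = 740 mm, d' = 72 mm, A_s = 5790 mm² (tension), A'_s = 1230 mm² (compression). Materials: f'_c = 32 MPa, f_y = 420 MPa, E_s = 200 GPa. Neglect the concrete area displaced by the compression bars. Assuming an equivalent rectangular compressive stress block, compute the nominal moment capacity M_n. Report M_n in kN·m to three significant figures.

M_n ≈ 1570 kN·m

Assume both tension and compression steel yield.
Net tension couple steel: A_s − A'_s = 4560 mm².
a = (A_s − A'_s) f_y / (0.85 f'_c b) = 1915200/(0.85 × 32 × 355) = 198.34 mm.
c = a/β₁ = 198.34/0.821 = 241.58 mm; ε'_s = 0.003(c − d')/c = 0.0021 ≥ f_y/E_s = 0.0021, so compression steel does yield.
M_n = (A_s − A'_s) f_y (d − a/2) + A'_s f_y (d − d') = [1915200 × (740 − 99.17) + 516600 × (740 − 72)] × 10⁻⁶ = 1227.32 + 345.09 = 1572.41 kN·m.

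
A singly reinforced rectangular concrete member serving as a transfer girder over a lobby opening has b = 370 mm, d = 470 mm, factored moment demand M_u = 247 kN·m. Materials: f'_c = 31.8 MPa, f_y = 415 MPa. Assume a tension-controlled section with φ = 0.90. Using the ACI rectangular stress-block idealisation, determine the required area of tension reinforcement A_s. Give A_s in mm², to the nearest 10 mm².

M_n = M_u/φ = 247/0.90 = 274.444 kN·m.
With M_n = 0.85 f'_c a b (d − a/2), solve the quadratic for a:
a = d − √(d² − 2M_n/(0.85 f'_c b)) = 470 − √(470² − 2 × 274.444×10⁶/(0.85 × 31.8 × 370)) = 62.55 mm.
A_s = 0.85 f'_c a b / f_y = 0.85 × 31.8 × 62.55 × 370 / 415 = 1507.4 mm².

A_s ≈ 1510 mm²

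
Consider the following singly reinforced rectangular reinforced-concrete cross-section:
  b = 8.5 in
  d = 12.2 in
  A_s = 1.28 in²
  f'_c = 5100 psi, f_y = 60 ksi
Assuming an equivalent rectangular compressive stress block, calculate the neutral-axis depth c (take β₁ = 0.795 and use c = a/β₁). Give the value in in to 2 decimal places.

T = A_s f_y = 1.28 × 60 = 76.8 kips.
a = T/(0.85 f'_c b) = 76.8/(0.85 × 5.1 × 8.5) = 2.0843 in.
With β₁ = 0.795, c = a/β₁ = 2.0843/0.795 = 2.62 in.

c ≈ 2.62 in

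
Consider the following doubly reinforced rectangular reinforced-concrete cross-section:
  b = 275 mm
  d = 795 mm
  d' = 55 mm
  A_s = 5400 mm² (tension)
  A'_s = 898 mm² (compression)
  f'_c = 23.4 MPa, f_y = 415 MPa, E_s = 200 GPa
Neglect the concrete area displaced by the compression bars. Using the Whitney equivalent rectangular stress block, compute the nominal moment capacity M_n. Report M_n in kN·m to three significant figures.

M_n ≈ 1440 kN·m

Assume both tension and compression steel yield.
Net tension couple steel: A_s − A'_s = 4502 mm².
a = (A_s − A'_s) f_y / (0.85 f'_c b) = 1868330/(0.85 × 23.4 × 275) = 341.58 mm.
c = a/β₁ = 341.58/0.85 = 401.86 mm; ε'_s = 0.003(c − d')/c = 0.0026 ≥ f_y/E_s = 0.0021, so compression steel does yield.
M_n = (A_s − A'_s) f_y (d − a/2) + A'_s f_y (d − d') = [1868330 × (795 − 170.79) + 372670 × (795 − 55)] × 10⁻⁶ = 1166.23 + 275.78 = 1442.01 kN·m.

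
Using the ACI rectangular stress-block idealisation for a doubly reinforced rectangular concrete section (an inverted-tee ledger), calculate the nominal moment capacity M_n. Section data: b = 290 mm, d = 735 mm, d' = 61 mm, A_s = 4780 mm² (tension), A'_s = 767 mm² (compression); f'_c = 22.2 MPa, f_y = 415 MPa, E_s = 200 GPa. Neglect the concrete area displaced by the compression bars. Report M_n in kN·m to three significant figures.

Assume both tension and compression steel yield.
Net tension couple steel: A_s − A'_s = 4013 mm².
a = (A_s − A'_s) f_y / (0.85 f'_c b) = 1665395/(0.85 × 22.2 × 290) = 304.33 mm.
c = a/β₁ = 304.33/0.85 = 358.04 mm; ε'_s = 0.003(c − d')/c = 0.0025 ≥ f_y/E_s = 0.0021, so compression steel does yield.
M_n = (A_s − A'_s) f_y (d − a/2) + A'_s f_y (d − d') = [1665395 × (735 − 152.165) + 318305 × (735 − 61)] × 10⁻⁶ = 970.65 + 214.54 = 1185.19 kN·m.

M_n ≈ 1190 kN·m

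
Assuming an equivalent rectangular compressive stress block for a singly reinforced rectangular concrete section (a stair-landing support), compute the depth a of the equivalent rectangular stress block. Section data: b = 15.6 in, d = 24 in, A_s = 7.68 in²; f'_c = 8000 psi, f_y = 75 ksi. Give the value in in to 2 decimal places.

a ≈ 5.43 in

T = A_s f_y = 7.68 × 75 = 576 kips.
a = T/(0.85 f'_c b) = 576/(0.85 × 8 × 15.6) = 5.43 in.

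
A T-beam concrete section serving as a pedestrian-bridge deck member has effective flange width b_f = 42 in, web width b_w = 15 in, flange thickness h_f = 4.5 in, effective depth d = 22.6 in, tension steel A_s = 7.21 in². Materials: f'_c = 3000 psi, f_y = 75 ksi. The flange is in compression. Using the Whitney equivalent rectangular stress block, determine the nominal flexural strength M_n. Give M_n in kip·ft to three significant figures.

Tension: T = A_s f_y = 7.21 × 75 = 540.75 kips.
Try a within the flange: a = T/(0.85 f'_c b_f) = 540.75/(0.85 × 3 × 42) = 5.049 in.
a = 5.049 > h_f = 4.5 in: the block extends into the web. Split into flange-overhang and web parts.
C_f = 0.85 f'_c (b_f − b_w) h_f = 0.85 × 3 × (42 − 15) × 4.5 = 309.8 kips.
Remaining web compression depth: a_w = (T − C_f)/(0.85 f'_c b_w) = (540.75 − 309.8)/(0.85 × 3 × 15) = 6.038 in.
M_n = C_f(d − h_f/2) + (T − C_f)(d − a_w/2) = 309.8 × (22.6 − 2.25) + 230.95 × (22.6 − 3.019) = 6304.4 + 4522.2 = 10826.6 kip·in.
M_n = 10826.6/12 = 902.22 kip·ft.

M_n ≈ 902 kip·ft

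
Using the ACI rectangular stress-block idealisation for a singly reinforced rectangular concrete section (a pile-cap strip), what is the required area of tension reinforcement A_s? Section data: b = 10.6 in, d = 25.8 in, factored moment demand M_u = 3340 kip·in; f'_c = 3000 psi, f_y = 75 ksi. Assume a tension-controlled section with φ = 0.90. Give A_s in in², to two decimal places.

M_n = M_u/φ = 3340/0.90 = 3711.11 kip·in.
From M_n = 0.85 f'_c a b (d − a/2):
a = d − √(d² − 2M_n/(0.85 f'_c b)) = 25.8 − √(25.8² − 2 × 3711.11/(0.85 × 3 × 10.6)) = 6.025 in.
A_s = 0.85 f'_c a b / f_y = 0.85 × 3 × 6.025 × 10.6 / 75 = 2.171 in².

A_s ≈ 2.17 in²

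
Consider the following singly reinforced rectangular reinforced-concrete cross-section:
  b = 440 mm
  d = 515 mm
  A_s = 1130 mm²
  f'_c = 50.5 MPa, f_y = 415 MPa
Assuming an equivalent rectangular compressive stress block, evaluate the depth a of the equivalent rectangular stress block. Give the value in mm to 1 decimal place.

a ≈ 24.8 mm

T = A_s f_y = 1130 × 415 = 468950 N = 468.95 kN.
Setting C = 0.85 f'_c a b equal to T: a = 468950/(0.85 × 50.5 × 440) = 24.8 mm.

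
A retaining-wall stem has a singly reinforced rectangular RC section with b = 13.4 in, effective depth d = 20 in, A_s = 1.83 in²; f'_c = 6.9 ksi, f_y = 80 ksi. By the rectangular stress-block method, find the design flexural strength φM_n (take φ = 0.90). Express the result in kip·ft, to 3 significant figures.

T = A_s f_y = 1.83 × 80 = 146.4 kips.
a = T/(0.85 f'_c b) = 146.4/(0.85 × 6.9 × 13.4) = 1.863 in.
M_n = T(d − a/2) = 146.4 × (20 − 0.9315) = 2791.6 kip·in = 2791.6/12 = 232.63 kip·ft.
φM_n = 0.90 × 232.63 = 209.37 kip·ft.

φM_n ≈ 209 kip·ft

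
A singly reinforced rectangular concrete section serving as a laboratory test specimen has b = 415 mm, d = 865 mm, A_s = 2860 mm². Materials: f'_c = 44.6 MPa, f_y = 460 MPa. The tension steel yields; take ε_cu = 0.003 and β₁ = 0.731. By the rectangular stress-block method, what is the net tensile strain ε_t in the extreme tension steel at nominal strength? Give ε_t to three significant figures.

ε_t ≈ 0.0197

a = A_s f_y/(0.85 f'_c b) = 83.62 mm.
β₁ = 0.731, so c = a/β₁ = 83.62/0.731 = 114.39 mm.
From the linear strain diagram with ε_cu = 0.003: ε_t = 0.003 (d − c)/c = 0.003 × (865 − 114.39)/114.39 = 0.0197.
Since ε_t ≥ 0.005, the section is tension-controlled.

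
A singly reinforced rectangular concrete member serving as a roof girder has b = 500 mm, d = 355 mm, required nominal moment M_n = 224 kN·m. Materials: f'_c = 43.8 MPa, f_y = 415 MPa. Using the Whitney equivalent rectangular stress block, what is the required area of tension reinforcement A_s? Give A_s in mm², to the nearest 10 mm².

A_s ≈ 1600 mm²

With M_n = 0.85 f'_c a b (d − a/2), solve the quadratic for a:
a = d − √(d² − 2M_n/(0.85 f'_c b)) = 355 − √(355² − 2 × 224×10⁶/(0.85 × 43.8 × 500)) = 35.69 mm.
A_s = 0.85 f'_c a b / f_y = 0.85 × 43.8 × 35.69 × 500 / 415 = 1600.9 mm².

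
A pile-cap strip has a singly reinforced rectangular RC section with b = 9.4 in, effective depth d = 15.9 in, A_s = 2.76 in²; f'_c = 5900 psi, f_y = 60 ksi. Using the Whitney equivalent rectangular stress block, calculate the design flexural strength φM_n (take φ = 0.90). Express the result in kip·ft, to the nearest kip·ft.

φM_n ≈ 176 kip·ft

T = A_s f_y = 2.76 × 60 = 165.6 kips.
a = T/(0.85 f'_c b) = 165.6/(0.85 × 5.9 × 9.4) = 3.513 in.
M_n = T(d − a/2) = 165.6 × (15.9 − 1.7565) = 2342.2 kip·in = 2342.2/12 = 195.18 kip·ft.
φM_n = 0.90 × 195.18 = 175.66 kip·ft.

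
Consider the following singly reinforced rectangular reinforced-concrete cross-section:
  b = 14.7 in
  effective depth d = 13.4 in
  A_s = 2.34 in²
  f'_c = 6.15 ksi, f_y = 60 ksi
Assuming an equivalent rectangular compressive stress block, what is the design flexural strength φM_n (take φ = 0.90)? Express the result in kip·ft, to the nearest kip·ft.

φM_n ≈ 131 kip·ft

T = A_s f_y = 2.34 × 60 = 140.4 kips.
a = T/(0.85 f'_c b) = 140.4/(0.85 × 6.15 × 14.7) = 1.827 in.
M_n = T(d − a/2) = 140.4 × (13.4 − 0.9135) = 1753.1 kip·in = 1753.1/12 = 146.09 kip·ft.
φM_n = 0.90 × 146.09 = 131.48 kip·ft.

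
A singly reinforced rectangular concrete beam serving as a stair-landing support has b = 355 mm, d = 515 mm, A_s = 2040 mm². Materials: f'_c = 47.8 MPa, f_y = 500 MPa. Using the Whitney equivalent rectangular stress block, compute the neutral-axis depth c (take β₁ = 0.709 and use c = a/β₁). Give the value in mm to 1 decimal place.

T = A_s f_y = 2040 × 500 = 1020000 N = 1020 kN.
Setting C = 0.85 f'_c a b equal to T: a = 1020000/(0.85 × 47.8 × 355) = 70.717 mm.
With β₁ = 0.709, c = a/β₁ = 70.717/0.709 = 99.7 mm.

c ≈ 99.7 mm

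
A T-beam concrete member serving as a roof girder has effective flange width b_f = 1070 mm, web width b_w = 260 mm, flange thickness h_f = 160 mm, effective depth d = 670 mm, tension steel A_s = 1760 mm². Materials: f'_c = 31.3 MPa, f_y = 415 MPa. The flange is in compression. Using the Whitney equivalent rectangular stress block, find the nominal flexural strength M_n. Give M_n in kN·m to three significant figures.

M_n ≈ 480 kN·m

Tension: T = A_s f_y = 1760 × 415 = 730400 N.
Try a within the flange: a = T/(0.85 f'_c b_f) = 730400/(0.85 × 31.3 × 1070) = 25.66 mm.
Since a = 25.66 ≤ h_f = 160 mm, the stress block lies entirely in the flange; analyse as a rectangular beam of width b_f.
M_n = T(d − a/2) = 730400 × (670 − 12.83) = 480.00 × 10⁶ N·mm.
M_n = 480.00 kN·m.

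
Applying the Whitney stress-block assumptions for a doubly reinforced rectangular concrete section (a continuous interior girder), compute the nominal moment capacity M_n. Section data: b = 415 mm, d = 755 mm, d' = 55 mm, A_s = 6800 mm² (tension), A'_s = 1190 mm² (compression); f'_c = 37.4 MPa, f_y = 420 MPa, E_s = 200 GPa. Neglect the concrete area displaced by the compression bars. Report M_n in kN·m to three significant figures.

M_n ≈ 1920 kN·m

Assume both tension and compression steel yield.
Net tension couple steel: A_s − A'_s = 5610 mm².
a = (A_s − A'_s) f_y / (0.85 f'_c b) = 2356200/(0.85 × 37.4 × 415) = 178.60 mm.
c = a/β₁ = 178.60/0.783 = 228.10 mm; ε'_s = 0.003(c − d')/c = 0.0023 ≥ f_y/E_s = 0.0021, so compression steel does yield.
M_n = (A_s − A'_s) f_y (d − a/2) + A'_s f_y (d − d') = [2356200 × (755 − 89.3) + 499800 × (755 − 55)] × 10⁻⁶ = 1568.52 + 349.86 = 1918.38 kN·m.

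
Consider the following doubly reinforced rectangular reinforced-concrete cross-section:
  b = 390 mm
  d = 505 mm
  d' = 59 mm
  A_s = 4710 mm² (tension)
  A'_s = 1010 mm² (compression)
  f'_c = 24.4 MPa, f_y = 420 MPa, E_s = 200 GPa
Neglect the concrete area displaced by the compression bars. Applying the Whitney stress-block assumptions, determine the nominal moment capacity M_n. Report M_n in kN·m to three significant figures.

M_n ≈ 825 kN·m

Assume both tension and compression steel yield.
Net tension couple steel: A_s − A'_s = 3700 mm².
a = (A_s − A'_s) f_y / (0.85 f'_c b) = 1554000/(0.85 × 24.4 × 390) = 192.12 mm.
c = a/β₁ = 192.12/0.85 = 226.02 mm; ε'_s = 0.003(c − d')/c = 0.0022 ≥ f_y/E_s = 0.0021, so compression steel does yield.
M_n = (A_s − A'_s) f_y (d − a/2) + A'_s f_y (d − d') = [1554000 × (505 − 96.06) + 424200 × (505 − 59)] × 10⁻⁶ = 635.49 + 189.19 = 824.68 kN·m.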